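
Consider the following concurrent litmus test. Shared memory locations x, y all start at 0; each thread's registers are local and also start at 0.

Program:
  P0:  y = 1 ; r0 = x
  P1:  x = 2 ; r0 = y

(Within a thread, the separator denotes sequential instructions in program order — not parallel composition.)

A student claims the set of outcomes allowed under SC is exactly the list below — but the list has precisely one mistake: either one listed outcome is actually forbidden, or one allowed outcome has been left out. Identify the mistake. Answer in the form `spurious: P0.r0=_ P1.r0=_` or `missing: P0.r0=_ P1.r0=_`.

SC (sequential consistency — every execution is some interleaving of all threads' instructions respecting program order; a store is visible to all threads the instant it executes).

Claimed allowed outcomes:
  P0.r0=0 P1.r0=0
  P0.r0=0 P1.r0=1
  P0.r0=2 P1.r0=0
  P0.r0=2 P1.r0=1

outcome vector order: (P0.r0,P1.r0)
SC (3): <0 1> <2 0> <2 1>
claimed∖SC = {<0 0>}

spurious: P0.r0=0 P1.r0=0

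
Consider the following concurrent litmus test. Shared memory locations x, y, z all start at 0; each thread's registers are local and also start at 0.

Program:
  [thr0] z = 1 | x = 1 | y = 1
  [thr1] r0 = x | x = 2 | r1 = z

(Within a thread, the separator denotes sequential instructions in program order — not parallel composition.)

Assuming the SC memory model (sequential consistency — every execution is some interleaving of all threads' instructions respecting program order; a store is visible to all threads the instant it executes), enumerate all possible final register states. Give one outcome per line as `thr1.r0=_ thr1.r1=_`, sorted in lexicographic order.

thr1.r0=0 thr1.r1=0
thr1.r0=0 thr1.r1=1
thr1.r0=1 thr1.r1=1

outcome vector order: (thr1.r0,thr1.r1)
|SC outcomes| = 3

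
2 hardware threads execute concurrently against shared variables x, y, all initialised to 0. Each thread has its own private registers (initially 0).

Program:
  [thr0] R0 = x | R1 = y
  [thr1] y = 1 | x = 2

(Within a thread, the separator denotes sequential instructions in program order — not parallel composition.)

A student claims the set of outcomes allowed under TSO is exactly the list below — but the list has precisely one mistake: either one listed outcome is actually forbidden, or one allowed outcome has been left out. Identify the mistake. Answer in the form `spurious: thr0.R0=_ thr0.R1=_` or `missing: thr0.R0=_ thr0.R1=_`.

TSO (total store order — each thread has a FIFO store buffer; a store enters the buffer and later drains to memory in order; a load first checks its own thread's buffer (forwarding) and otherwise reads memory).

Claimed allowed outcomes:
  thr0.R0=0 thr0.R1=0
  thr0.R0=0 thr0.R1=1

missing: thr0.R0=2 thr0.R1=1

outcome vector order: (thr0.R0,thr0.R1)
under TSO → 0/0, 0/1, 2/1
TSO∖claimed = {2/1}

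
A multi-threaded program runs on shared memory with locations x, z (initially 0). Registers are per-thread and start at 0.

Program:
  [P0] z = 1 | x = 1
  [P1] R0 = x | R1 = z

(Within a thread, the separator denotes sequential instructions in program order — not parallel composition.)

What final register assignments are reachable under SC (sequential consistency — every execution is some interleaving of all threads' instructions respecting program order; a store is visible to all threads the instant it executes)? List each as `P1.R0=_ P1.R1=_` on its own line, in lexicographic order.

P1.R0=0 P1.R1=0
P1.R0=0 P1.R1=1
P1.R0=1 P1.R1=1

outcome vector order: (P1.R0,P1.R1)
|SC outcomes| = 3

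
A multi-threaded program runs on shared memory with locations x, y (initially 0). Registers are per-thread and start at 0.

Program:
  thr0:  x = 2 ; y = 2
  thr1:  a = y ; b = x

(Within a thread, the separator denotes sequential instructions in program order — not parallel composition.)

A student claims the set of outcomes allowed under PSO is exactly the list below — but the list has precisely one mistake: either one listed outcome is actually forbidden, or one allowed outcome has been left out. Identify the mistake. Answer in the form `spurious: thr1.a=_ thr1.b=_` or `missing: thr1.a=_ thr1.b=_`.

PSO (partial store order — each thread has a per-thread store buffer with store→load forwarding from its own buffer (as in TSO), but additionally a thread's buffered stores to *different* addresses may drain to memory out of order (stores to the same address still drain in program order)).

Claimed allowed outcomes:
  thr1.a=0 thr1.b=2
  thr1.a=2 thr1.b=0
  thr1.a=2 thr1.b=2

missing: thr1.a=0 thr1.b=0

outcome vector order: (thr1.a,thr1.b)
PSO (4): 00, 02, 20, 22
PSO∖claimed = {00}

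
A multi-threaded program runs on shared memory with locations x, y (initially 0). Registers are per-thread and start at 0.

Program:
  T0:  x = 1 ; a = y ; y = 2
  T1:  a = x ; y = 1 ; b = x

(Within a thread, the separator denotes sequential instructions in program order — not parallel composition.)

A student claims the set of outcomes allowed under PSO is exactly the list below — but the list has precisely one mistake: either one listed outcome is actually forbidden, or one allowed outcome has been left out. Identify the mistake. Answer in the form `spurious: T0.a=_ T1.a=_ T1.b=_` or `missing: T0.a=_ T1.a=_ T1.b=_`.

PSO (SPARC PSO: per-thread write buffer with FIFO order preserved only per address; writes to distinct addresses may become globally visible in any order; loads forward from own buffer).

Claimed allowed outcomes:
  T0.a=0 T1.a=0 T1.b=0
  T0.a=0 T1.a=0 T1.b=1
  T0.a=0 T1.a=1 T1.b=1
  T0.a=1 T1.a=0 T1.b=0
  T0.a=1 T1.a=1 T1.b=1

outcome vector order: (T0.a,T1.a,T1.b)
[PSO] allowed = {(0,0,0) (0,0,1) (0,1,1) (1,0,0) (1,0,1) (1,1,1)}
PSO∖claimed = {(1,0,1)}

missing: T0.a=1 T1.a=0 T1.b=1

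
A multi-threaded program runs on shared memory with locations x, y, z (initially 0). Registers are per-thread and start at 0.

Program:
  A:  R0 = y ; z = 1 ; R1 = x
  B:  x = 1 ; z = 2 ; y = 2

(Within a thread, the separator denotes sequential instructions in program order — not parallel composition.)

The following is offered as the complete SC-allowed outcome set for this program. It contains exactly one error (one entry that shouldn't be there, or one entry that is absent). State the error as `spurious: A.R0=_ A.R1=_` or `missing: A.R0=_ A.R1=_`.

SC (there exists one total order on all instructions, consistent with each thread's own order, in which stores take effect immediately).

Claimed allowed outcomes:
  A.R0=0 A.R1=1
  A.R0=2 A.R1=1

outcome vector order: (A.R0,A.R1)
[SC] allowed = {(0,0) (0,1) (2,1)}
SC∖claimed = {(0,0)}

missing: A.R0=0 A.R1=0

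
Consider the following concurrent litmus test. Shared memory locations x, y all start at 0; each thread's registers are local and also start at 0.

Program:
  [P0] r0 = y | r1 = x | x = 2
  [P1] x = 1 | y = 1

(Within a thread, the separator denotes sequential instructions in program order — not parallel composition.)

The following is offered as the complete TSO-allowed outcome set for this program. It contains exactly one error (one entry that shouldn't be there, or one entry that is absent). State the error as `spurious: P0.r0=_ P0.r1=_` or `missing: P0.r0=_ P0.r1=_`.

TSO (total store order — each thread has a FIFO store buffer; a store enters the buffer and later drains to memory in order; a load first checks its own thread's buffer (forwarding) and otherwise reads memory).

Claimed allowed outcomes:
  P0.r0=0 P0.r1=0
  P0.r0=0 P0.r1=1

outcome vector order: (P0.r0,P0.r1)
TSO (3): 0/0, 0/1, 1/1
TSO∖claimed = {1/1}

missing: P0.r0=1 P0.r1=1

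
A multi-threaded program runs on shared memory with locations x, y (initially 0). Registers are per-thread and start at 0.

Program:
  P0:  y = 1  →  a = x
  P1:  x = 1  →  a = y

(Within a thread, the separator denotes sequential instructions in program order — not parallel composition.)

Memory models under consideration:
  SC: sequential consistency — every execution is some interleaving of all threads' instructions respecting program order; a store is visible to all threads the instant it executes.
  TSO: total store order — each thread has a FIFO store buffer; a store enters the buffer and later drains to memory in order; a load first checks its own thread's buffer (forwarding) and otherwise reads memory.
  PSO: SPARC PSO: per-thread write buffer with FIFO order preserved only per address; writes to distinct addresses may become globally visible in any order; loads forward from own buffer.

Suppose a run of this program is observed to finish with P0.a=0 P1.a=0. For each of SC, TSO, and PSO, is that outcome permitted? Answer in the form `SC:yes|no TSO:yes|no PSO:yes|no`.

outcome vector order: (P0.a,P1.a)
under SC → 01, 10, 11
under TSO → 00, 01, 10, 11
under PSO → 00, 01, 10, 11
target 00 ∈ {TSO,PSO}

SC:no TSO:yes PSO:yes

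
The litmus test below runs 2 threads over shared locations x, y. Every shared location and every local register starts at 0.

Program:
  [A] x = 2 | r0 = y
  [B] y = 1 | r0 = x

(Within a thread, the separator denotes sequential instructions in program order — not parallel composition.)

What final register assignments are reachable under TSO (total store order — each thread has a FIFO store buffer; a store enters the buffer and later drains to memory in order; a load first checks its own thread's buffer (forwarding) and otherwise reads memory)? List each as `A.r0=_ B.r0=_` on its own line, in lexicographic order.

outcome vector order: (A.r0,B.r0)
|TSO outcomes| = 4

A.r0=0 B.r0=0
A.r0=0 B.r0=2
A.r0=1 B.r0=0
A.r0=1 B.r0=2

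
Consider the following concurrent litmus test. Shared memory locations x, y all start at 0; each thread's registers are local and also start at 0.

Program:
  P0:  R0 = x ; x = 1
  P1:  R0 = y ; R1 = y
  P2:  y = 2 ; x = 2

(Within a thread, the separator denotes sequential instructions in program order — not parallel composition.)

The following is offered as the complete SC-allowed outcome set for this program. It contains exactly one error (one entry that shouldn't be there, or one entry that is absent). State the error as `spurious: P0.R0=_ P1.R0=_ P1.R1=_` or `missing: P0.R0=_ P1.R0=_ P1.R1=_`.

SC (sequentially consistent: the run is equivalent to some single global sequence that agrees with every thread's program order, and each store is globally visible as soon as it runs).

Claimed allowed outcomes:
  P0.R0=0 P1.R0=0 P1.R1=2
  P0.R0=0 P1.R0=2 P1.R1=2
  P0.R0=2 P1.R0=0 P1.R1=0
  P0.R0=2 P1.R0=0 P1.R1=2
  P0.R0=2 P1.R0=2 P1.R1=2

outcome vector order: (P0.R0,P1.R0,P1.R1)
[SC] allowed = {000 002 022 200 202 222}
SC∖claimed = {000}

missing: P0.R0=0 P1.R0=0 P1.R1=0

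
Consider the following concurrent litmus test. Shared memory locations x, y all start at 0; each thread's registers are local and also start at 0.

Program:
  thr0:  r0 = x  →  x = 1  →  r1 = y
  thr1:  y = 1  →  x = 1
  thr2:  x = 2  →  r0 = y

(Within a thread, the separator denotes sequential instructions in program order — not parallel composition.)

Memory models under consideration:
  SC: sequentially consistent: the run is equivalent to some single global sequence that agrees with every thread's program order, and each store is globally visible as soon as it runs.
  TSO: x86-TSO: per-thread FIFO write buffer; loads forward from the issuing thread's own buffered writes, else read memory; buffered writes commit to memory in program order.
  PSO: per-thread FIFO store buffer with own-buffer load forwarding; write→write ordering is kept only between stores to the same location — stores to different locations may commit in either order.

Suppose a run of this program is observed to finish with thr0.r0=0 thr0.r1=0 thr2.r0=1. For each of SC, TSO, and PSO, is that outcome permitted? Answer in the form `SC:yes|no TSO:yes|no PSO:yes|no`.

SC:yes TSO:yes PSO:yes

outcome vector order: (thr0.r0,thr0.r1,thr2.r0)
SC (10): 000, 001, 010, 011, 110, 111, 200, 201, 210, 211
TSO (10): 000, 001, 010, 011, 110, 111, 200, 201, 210, 211
PSO (12): 000, 001, 010, 011, 100, 101, 110, 111, 200, 201, 210, 211
target 001 ∈ {SC,TSO,PSO}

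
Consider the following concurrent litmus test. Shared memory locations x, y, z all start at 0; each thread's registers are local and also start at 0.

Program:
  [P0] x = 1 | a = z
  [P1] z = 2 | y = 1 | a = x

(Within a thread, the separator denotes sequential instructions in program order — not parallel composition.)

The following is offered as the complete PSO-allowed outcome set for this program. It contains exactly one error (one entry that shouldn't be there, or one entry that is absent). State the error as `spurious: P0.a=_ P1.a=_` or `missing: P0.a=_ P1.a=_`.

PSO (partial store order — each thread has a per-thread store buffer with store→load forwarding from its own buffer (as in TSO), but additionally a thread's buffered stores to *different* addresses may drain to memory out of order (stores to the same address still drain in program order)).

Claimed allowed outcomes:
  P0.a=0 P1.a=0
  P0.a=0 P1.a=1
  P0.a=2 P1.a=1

missing: P0.a=2 P1.a=0

outcome vector order: (P0.a,P1.a)
PSO: 4 outcomes — {0/0; 0/1; 2/0; 2/1}
PSO∖claimed = {2/0}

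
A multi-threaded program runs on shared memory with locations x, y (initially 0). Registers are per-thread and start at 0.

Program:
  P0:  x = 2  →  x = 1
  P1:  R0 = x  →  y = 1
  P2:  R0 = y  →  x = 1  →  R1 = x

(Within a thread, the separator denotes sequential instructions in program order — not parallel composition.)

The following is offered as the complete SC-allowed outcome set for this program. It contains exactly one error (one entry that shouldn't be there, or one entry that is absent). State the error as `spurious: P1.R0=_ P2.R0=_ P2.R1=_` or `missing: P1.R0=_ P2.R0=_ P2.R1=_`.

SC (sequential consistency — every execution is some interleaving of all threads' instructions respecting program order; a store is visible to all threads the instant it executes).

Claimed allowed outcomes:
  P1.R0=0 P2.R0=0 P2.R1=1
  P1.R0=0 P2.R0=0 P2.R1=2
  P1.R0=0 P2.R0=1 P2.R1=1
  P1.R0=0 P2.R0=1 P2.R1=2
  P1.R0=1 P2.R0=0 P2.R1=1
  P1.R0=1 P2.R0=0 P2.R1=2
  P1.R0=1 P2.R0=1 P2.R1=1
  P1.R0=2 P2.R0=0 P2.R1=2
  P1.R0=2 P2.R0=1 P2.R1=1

missing: P1.R0=2 P2.R0=0 P2.R1=1

outcome vector order: (P1.R0,P2.R0,P2.R1)
SC (10): (0,0,1) (0,0,2) (0,1,1) (0,1,2) (1,0,1) (1,0,2) (1,1,1) (2,0,1) (2,0,2) (2,1,1)
SC∖claimed = {(2,0,1)}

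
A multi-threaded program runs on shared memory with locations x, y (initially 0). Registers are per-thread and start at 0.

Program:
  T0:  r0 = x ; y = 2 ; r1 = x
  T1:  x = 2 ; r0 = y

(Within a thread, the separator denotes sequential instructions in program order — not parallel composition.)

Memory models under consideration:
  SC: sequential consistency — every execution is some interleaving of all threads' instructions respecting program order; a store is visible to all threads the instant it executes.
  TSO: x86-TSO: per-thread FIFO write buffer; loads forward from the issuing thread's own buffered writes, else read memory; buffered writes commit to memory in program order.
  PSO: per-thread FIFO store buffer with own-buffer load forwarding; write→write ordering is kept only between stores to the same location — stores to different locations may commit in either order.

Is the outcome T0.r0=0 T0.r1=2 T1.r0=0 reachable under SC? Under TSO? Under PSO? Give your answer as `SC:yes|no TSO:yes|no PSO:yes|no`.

outcome vector order: (T0.r0,T0.r1,T1.r0)
SC: 5 outcomes — {<0 0 2>; <0 2 0>; <0 2 2>; <2 2 0>; <2 2 2>}
TSO: 6 outcomes — {<0 0 0>; <0 0 2>; <0 2 0>; <0 2 2>; <2 2 0>; <2 2 2>}
PSO: 6 outcomes — {<0 0 0>; <0 0 2>; <0 2 0>; <0 2 2>; <2 2 0>; <2 2 2>}
target <0 2 0> ∈ {SC,TSO,PSO}

SC:yes TSO:yes PSO:yes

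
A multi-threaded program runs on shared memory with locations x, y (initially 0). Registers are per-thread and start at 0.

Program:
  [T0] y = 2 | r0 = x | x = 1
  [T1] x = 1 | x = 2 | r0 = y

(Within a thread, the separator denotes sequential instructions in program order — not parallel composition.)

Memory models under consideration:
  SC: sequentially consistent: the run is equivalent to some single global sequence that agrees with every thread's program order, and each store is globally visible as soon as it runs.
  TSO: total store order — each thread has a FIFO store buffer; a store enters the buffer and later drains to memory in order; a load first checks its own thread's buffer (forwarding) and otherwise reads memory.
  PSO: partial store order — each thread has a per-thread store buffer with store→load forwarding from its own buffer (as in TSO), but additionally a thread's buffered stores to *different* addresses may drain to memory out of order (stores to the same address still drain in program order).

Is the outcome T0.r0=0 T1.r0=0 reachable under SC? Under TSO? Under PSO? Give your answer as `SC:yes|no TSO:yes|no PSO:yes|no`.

outcome vector order: (T0.r0,T1.r0)
[SC] allowed = {02 12 20 22}
[TSO] allowed = {00 02 10 12 20 22}
[PSO] allowed = {00 02 10 12 20 22}
target 00 ∈ {TSO,PSO}

SC:no TSO:yes PSO:yes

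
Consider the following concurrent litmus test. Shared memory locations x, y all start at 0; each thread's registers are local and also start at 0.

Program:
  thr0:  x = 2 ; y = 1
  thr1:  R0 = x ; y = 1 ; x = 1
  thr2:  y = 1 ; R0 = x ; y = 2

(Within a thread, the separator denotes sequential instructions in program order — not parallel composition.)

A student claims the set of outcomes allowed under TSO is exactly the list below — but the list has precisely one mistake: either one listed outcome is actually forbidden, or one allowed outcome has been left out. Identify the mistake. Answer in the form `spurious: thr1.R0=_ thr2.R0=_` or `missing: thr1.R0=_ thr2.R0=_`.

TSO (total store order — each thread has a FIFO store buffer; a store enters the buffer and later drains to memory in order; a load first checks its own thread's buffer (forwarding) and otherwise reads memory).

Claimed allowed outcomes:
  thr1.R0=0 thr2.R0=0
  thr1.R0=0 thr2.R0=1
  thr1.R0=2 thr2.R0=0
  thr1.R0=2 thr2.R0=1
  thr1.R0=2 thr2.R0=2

outcome vector order: (thr1.R0,thr2.R0)
TSO (6): 0/0; 0/1; 0/2; 2/0; 2/1; 2/2
TSO∖claimed = {0/2}

missing: thr1.R0=0 thr2.R0=2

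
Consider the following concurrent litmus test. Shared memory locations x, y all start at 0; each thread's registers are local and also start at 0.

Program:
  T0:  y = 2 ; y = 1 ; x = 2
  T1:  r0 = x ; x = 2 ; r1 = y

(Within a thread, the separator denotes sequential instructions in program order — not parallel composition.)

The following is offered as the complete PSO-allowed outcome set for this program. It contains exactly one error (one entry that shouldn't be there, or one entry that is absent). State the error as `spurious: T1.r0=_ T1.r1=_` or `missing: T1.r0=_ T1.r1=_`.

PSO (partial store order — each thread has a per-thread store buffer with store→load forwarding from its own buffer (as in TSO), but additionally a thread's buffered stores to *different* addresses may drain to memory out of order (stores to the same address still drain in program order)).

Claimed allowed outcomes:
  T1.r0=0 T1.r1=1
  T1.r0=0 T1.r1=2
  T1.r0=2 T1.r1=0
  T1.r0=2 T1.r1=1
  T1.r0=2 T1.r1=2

outcome vector order: (T1.r0,T1.r1)
PSO: 6 outcomes — {(0,0); (0,1); (0,2); (2,0); (2,1); (2,2)}
PSO∖claimed = {(0,0)}

missing: T1.r0=0 T1.r1=0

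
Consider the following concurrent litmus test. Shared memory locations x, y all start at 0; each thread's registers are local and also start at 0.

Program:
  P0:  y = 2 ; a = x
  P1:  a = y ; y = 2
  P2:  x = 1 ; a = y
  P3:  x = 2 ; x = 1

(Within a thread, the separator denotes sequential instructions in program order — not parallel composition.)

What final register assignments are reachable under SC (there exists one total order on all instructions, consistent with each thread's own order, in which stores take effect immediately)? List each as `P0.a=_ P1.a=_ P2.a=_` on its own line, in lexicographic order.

P0.a=0 P1.a=0 P2.a=2
P0.a=0 P1.a=2 P2.a=2
P0.a=1 P1.a=0 P2.a=0
P0.a=1 P1.a=0 P2.a=2
P0.a=1 P1.a=2 P2.a=0
P0.a=1 P1.a=2 P2.a=2
P0.a=2 P1.a=0 P2.a=0
P0.a=2 P1.a=0 P2.a=2
P0.a=2 P1.a=2 P2.a=0
P0.a=2 P1.a=2 P2.a=2

outcome vector order: (P0.a,P1.a,P2.a)
|SC outcomes| = 10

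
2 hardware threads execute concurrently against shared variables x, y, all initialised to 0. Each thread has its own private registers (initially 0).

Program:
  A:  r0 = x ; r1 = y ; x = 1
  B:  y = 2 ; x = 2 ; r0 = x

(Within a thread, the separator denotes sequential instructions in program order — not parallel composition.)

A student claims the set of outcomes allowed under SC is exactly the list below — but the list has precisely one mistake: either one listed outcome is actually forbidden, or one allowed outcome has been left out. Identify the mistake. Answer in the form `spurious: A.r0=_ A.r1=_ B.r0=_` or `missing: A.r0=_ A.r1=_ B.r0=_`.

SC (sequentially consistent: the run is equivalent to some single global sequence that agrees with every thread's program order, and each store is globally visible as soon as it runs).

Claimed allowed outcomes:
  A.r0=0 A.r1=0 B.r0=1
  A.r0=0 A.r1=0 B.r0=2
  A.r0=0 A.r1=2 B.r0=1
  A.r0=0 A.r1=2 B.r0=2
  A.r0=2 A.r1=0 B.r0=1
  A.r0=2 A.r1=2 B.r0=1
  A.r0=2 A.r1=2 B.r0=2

outcome vector order: (A.r0,A.r1,B.r0)
SC: 6 outcomes — {001, 002, 021, 022, 221, 222}
claimed∖SC = {201}

spurious: A.r0=2 A.r1=0 B.r0=1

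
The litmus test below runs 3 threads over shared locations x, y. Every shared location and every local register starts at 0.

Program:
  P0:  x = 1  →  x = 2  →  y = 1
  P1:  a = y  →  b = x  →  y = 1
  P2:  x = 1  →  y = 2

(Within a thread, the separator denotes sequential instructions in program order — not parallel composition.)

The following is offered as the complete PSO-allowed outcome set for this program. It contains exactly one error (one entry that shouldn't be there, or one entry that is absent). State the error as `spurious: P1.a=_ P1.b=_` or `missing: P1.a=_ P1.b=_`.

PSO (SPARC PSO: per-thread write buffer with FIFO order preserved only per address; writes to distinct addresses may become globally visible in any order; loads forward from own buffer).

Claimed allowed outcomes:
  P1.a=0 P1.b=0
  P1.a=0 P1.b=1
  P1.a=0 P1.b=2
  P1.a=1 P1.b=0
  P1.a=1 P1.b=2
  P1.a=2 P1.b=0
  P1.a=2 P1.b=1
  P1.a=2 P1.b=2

missing: P1.a=1 P1.b=1

outcome vector order: (P1.a,P1.b)
[PSO] allowed = {(0,0) (0,1) (0,2) (1,0) (1,1) (1,2) (2,0) (2,1) (2,2)}
PSO∖claimed = {(1,1)}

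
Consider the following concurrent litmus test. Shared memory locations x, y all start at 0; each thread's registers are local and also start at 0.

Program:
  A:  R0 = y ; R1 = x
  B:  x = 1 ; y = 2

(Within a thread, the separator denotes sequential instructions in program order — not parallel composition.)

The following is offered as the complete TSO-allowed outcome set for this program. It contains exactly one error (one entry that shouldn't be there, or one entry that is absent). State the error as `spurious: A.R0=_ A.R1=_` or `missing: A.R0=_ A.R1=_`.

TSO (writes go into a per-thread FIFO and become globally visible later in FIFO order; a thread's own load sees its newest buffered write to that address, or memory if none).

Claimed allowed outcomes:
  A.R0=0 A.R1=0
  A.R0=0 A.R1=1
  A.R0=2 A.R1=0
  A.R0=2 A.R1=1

outcome vector order: (A.R0,A.R1)
[TSO] allowed = {0/0; 0/1; 2/1}
claimed∖TSO = {2/0}

spurious: A.R0=2 A.R1=0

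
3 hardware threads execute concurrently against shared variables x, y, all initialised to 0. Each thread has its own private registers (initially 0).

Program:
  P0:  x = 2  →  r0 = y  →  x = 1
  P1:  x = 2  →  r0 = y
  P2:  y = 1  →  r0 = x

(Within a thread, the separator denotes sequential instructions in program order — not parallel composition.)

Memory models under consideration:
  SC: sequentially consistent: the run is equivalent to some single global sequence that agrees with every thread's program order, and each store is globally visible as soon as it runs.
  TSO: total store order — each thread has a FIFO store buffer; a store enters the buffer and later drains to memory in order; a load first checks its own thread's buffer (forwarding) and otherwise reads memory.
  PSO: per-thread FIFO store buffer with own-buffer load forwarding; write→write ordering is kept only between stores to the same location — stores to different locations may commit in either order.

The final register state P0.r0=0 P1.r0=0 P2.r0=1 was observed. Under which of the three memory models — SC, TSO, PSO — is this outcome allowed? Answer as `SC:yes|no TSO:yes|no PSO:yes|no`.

SC:yes TSO:yes PSO:yes

outcome vector order: (P0.r0,P1.r0,P2.r0)
[SC] allowed = {001, 002, 011, 012, 101, 102, 110, 111, 112}
[TSO] allowed = {000, 001, 002, 010, 011, 012, 100, 101, 102, 110, 111, 112}
[PSO] allowed = {000, 001, 002, 010, 011, 012, 100, 101, 102, 110, 111, 112}
target 001 ∈ {SC,TSO,PSO}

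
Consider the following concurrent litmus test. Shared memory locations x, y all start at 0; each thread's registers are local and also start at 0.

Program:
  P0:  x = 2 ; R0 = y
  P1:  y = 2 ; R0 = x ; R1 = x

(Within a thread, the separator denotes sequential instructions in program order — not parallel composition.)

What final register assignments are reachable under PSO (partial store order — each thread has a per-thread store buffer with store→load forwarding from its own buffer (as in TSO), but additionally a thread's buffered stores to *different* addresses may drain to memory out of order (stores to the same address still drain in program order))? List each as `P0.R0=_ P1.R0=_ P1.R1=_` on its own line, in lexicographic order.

outcome vector order: (P0.R0,P1.R0,P1.R1)
|PSO outcomes| = 6

P0.R0=0 P1.R0=0 P1.R1=0
P0.R0=0 P1.R0=0 P1.R1=2
P0.R0=0 P1.R0=2 P1.R1=2
P0.R0=2 P1.R0=0 P1.R1=0
P0.R0=2 P1.R0=0 P1.R1=2
P0.R0=2 P1.R0=2 P1.R1=2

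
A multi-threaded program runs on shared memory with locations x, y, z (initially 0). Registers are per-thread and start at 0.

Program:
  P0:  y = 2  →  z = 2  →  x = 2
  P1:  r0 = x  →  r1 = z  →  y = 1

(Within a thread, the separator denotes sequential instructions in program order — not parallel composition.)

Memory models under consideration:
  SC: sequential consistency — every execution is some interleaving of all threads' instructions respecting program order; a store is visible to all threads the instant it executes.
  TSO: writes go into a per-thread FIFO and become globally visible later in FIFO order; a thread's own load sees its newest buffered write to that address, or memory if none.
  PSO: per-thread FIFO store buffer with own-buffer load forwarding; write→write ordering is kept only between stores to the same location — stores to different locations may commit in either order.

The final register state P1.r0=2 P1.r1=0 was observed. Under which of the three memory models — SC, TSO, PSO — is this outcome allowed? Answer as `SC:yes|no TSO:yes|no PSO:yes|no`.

outcome vector order: (P1.r0,P1.r1)
SC: 3 outcomes — {<0 0> <0 2> <2 2>}
TSO: 3 outcomes — {<0 0> <0 2> <2 2>}
PSO: 4 outcomes — {<0 0> <0 2> <2 0> <2 2>}
target <2 0> ∈ {PSO}

SC:no TSO:no PSO:yes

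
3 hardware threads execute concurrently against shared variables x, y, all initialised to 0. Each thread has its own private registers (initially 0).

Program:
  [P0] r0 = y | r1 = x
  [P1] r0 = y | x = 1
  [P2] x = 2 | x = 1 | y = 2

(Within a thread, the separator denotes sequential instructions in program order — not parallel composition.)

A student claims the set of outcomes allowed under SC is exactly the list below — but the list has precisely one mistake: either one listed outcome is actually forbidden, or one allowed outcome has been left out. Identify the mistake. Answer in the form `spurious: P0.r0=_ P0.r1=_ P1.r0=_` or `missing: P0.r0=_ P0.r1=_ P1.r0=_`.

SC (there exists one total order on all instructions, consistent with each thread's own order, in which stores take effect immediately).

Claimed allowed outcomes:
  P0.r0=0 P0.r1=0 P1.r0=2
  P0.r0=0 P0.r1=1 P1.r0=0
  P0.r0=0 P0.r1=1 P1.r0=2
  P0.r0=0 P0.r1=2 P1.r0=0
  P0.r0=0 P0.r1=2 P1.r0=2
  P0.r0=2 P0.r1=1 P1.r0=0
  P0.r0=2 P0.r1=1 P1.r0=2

outcome vector order: (P0.r0,P0.r1,P1.r0)
SC (8): <0 0 0>, <0 0 2>, <0 1 0>, <0 1 2>, <0 2 0>, <0 2 2>, <2 1 0>, <2 1 2>
SC∖claimed = {<0 0 0>}

missing: P0.r0=0 P0.r1=0 P1.r0=0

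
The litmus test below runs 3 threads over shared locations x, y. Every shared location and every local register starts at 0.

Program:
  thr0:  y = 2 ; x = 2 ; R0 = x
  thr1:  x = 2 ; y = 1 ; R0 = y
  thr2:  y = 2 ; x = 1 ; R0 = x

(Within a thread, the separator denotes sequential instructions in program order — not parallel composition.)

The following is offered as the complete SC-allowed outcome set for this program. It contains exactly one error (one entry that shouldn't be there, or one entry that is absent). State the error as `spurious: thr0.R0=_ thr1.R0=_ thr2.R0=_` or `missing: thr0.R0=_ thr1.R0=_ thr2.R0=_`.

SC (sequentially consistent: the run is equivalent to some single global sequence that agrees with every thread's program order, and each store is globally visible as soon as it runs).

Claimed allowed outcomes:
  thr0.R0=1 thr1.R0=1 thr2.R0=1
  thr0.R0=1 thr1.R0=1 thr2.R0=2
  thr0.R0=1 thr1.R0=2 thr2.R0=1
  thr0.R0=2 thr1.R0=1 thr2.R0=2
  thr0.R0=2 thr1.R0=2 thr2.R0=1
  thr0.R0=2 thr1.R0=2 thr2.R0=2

outcome vector order: (thr0.R0,thr1.R0,thr2.R0)
[SC] allowed = {111, 112, 121, 211, 212, 221, 222}
SC∖claimed = {211}

missing: thr0.R0=2 thr1.R0=1 thr2.R0=1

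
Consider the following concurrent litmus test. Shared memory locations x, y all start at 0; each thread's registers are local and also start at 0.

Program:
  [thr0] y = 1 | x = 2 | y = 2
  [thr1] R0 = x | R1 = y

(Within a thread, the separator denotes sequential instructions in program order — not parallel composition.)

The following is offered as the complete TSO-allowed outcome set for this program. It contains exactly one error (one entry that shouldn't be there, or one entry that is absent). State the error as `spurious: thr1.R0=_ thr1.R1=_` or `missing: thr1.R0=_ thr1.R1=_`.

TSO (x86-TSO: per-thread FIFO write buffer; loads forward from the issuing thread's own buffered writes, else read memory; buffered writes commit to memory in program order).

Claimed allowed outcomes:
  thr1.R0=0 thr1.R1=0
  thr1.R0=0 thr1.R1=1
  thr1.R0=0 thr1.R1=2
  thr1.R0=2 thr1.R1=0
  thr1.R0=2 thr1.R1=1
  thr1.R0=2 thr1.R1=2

outcome vector order: (thr1.R0,thr1.R1)
TSO (5): <0 0> <0 1> <0 2> <2 1> <2 2>
claimed∖TSO = {<2 0>}

spurious: thr1.R0=2 thr1.R1=0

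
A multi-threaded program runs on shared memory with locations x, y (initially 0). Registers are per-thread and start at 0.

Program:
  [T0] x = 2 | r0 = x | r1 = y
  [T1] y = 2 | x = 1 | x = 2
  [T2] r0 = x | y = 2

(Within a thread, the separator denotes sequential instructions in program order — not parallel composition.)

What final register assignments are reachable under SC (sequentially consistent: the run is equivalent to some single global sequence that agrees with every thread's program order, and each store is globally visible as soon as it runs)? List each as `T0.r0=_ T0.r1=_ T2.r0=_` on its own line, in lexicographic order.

T0.r0=1 T0.r1=2 T2.r0=0
T0.r0=1 T0.r1=2 T2.r0=1
T0.r0=1 T0.r1=2 T2.r0=2
T0.r0=2 T0.r1=0 T2.r0=0
T0.r0=2 T0.r1=0 T2.r0=1
T0.r0=2 T0.r1=0 T2.r0=2
T0.r0=2 T0.r1=2 T2.r0=0
T0.r0=2 T0.r1=2 T2.r0=1
T0.r0=2 T0.r1=2 T2.r0=2

outcome vector order: (T0.r0,T0.r1,T2.r0)
|SC outcomes| = 9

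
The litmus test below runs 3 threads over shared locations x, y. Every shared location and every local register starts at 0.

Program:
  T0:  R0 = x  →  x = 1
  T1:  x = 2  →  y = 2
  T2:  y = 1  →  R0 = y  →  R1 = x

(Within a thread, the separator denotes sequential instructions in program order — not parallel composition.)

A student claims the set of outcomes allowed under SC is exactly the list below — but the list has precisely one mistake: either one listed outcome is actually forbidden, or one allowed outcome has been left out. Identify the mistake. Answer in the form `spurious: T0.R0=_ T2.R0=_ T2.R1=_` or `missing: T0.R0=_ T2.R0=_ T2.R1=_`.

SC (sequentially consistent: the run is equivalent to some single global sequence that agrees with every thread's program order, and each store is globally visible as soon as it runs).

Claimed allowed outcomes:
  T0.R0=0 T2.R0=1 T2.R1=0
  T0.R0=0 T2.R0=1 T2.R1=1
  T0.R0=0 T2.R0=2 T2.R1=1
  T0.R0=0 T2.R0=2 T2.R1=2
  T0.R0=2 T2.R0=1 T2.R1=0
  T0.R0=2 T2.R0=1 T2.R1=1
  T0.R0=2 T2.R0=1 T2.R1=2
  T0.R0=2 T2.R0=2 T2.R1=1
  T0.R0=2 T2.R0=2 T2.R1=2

missing: T0.R0=0 T2.R0=1 T2.R1=2

outcome vector order: (T0.R0,T2.R0,T2.R1)
under SC → (0,1,0) (0,1,1) (0,1,2) (0,2,1) (0,2,2) (2,1,0) (2,1,1) (2,1,2) (2,2,1) (2,2,2)
SC∖claimed = {(0,1,2)}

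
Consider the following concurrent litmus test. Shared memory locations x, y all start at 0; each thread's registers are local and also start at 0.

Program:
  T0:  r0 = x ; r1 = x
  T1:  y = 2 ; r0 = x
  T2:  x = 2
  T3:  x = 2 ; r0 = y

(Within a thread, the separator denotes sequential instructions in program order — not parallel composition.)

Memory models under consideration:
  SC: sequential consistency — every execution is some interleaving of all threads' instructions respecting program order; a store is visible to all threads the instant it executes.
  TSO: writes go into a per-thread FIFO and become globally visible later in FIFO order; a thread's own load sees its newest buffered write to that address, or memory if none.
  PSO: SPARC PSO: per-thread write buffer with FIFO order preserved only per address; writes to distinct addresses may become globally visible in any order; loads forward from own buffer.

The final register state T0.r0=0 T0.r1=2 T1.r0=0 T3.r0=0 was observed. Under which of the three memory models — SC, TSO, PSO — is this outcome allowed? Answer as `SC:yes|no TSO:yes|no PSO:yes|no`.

SC:no TSO:yes PSO:yes

outcome vector order: (T0.r0,T0.r1,T1.r0,T3.r0)
under SC → 0/0/0/2, 0/0/2/0, 0/0/2/2, 0/2/0/2, 0/2/2/0, 0/2/2/2, 2/2/0/2, 2/2/2/0, 2/2/2/2
under TSO → 0/0/0/0, 0/0/0/2, 0/0/2/0, 0/0/2/2, 0/2/0/0, 0/2/0/2, 0/2/2/0, 0/2/2/2, 2/2/0/0, 2/2/0/2, 2/2/2/0, 2/2/2/2
under PSO → 0/0/0/0, 0/0/0/2, 0/0/2/0, 0/0/2/2, 0/2/0/0, 0/2/0/2, 0/2/2/0, 0/2/2/2, 2/2/0/0, 2/2/0/2, 2/2/2/0, 2/2/2/2
target 0/2/0/0 ∈ {TSO,PSO}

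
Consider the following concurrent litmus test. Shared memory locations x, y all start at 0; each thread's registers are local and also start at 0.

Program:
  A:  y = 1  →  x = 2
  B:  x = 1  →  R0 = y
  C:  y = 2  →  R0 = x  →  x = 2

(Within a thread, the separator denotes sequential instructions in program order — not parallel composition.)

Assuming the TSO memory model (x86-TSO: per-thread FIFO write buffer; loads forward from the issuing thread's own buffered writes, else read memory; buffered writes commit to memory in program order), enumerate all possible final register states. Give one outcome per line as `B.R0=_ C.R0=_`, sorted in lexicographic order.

B.R0=0 C.R0=0
B.R0=0 C.R0=1
B.R0=0 C.R0=2
B.R0=1 C.R0=0
B.R0=1 C.R0=1
B.R0=1 C.R0=2
B.R0=2 C.R0=0
B.R0=2 C.R0=1
B.R0=2 C.R0=2

outcome vector order: (B.R0,C.R0)
|TSO outcomes| = 9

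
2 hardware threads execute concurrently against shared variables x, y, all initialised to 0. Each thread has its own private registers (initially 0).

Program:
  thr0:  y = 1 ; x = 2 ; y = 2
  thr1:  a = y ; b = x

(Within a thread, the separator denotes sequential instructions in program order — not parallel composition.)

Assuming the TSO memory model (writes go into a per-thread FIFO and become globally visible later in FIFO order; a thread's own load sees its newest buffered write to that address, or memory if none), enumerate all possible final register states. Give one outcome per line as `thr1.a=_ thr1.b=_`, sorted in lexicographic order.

outcome vector order: (thr1.a,thr1.b)
|TSO outcomes| = 5

thr1.a=0 thr1.b=0
thr1.a=0 thr1.b=2
thr1.a=1 thr1.b=0
thr1.a=1 thr1.b=2
thr1.a=2 thr1.b=2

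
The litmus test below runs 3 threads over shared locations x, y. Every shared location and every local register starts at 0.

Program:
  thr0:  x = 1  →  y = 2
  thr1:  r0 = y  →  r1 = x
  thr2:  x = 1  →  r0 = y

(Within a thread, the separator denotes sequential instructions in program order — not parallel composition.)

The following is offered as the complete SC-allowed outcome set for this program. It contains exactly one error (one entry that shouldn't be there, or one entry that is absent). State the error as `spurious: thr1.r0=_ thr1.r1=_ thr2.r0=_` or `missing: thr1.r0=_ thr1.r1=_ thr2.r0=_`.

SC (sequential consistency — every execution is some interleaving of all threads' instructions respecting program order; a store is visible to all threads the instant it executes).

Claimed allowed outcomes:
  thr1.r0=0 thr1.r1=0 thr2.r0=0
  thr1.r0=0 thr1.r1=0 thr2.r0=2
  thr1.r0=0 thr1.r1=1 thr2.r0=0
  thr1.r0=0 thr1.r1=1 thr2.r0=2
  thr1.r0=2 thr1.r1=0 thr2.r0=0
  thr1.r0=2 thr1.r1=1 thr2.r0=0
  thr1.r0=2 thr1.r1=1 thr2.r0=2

spurious: thr1.r0=2 thr1.r1=0 thr2.r0=0

outcome vector order: (thr1.r0,thr1.r1,thr2.r0)
[SC] allowed = {<0 0 0>, <0 0 2>, <0 1 0>, <0 1 2>, <2 1 0>, <2 1 2>}
claimed∖SC = {<2 0 0>}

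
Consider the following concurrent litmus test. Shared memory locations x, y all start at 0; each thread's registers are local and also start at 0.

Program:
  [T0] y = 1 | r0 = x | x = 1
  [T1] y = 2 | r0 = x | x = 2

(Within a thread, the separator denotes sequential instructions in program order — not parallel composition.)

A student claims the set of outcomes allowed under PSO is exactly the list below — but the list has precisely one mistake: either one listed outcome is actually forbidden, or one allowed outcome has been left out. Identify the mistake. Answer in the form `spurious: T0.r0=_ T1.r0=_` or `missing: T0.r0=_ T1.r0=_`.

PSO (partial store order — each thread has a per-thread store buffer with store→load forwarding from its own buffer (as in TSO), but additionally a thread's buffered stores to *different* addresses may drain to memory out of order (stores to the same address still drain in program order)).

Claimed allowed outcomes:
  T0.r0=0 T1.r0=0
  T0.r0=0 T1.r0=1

missing: T0.r0=2 T1.r0=0

outcome vector order: (T0.r0,T1.r0)
[PSO] allowed = {0/0 0/1 2/0}
PSO∖claimed = {2/0}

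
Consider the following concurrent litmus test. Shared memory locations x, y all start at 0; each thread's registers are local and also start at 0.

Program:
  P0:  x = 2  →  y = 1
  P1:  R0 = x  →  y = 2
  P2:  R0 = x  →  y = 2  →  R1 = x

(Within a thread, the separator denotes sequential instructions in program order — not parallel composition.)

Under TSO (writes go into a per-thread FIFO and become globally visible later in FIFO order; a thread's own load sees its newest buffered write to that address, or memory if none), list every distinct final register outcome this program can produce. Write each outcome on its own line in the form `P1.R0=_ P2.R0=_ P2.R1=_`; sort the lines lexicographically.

outcome vector order: (P1.R0,P2.R0,P2.R1)
|TSO outcomes| = 6

P1.R0=0 P2.R0=0 P2.R1=0
P1.R0=0 P2.R0=0 P2.R1=2
P1.R0=0 P2.R0=2 P2.R1=2
P1.R0=2 P2.R0=0 P2.R1=0
P1.R0=2 P2.R0=0 P2.R1=2
P1.R0=2 P2.R0=2 P2.R1=2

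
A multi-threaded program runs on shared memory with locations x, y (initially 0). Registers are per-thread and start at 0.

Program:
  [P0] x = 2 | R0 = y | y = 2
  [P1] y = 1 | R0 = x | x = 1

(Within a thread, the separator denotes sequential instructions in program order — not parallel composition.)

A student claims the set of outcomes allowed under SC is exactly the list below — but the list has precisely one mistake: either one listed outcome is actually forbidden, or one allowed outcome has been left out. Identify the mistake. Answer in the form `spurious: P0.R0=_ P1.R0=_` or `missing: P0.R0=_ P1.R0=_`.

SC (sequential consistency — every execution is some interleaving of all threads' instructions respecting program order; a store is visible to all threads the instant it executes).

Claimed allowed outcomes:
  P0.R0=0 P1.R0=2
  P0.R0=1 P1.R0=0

missing: P0.R0=1 P1.R0=2

outcome vector order: (P0.R0,P1.R0)
[SC] allowed = {<0 2>; <1 0>; <1 2>}
SC∖claimed = {<1 2>}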